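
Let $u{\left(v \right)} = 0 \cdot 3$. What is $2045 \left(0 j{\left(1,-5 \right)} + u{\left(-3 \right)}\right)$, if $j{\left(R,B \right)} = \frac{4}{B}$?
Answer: $0$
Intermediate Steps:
$u{\left(v \right)} = 0$
$2045 \left(0 j{\left(1,-5 \right)} + u{\left(-3 \right)}\right) = 2045 \left(0 \frac{4}{-5} + 0\right) = 2045 \left(0 \cdot 4 \left(- \frac{1}{5}\right) + 0\right) = 2045 \left(0 \left(- \frac{4}{5}\right) + 0\right) = 2045 \left(0 + 0\right) = 2045 \cdot 0 = 0$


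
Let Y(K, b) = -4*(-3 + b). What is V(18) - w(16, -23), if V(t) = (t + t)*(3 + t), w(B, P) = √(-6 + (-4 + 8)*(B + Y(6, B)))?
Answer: 756 - 5*I*√6 ≈ 756.0 - 12.247*I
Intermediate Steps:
Y(K, b) = 12 - 4*b
w(B, P) = √(42 - 12*B) (w(B, P) = √(-6 + (-4 + 8)*(B + (12 - 4*B))) = √(-6 + 4*(12 - 3*B)) = √(-6 + (48 - 12*B)) = √(42 - 12*B))
V(t) = 2*t*(3 + t) (V(t) = (2*t)*(3 + t) = 2*t*(3 + t))
V(18) - w(16, -23) = 2*18*(3 + 18) - √(42 - 12*16) = 2*18*21 - √(42 - 192) = 756 - √(-150) = 756 - 5*I*√6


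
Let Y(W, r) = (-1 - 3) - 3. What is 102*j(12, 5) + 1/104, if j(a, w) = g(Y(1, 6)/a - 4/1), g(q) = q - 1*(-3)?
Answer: -16795/104 ≈ -161.49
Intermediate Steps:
Y(W, r) = -7 (Y(W, r) = -4 - 3 = -7)
g(q) = 3 + q (g(q) = q + 3 = 3 + q)
j(a, w) = -1 - 7/a (j(a, w) = 3 + (-7/a - 4/1) = 3 + (-7/a - 4*1) = 3 + (-7/a - 4) = 3 + (-4 - 7/a) = -1 - 7/a)
102*j(12, 5) + 1/104 = 102*((-7 - 1*12)/12) + 1/104 = 102*((-7 - 12)/12) + 1/104 = 102*((1/12)*(-19)) + 1/104 = 102*(-19/12) + 1/104 = -323/2 + 1/104 = -16795/104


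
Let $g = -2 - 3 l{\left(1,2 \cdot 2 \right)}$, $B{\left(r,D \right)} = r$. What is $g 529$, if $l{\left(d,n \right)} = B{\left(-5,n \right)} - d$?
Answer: $8464$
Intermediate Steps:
$l{\left(d,n \right)} = -5 - d$
$g = 16$ ($g = -2 - 3 \left(-5 - 1\right) = -2 - -18 = -2 + 18 = 16$)
$g 529 = 16 \cdot 529 = 8464$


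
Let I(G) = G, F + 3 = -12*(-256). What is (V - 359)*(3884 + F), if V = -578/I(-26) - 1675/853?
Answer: -26116921177/11089 ≈ -2.3552e+6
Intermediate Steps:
F = 3069 (F = -3 - 12*(-256) = -3 + 3072 = 3069)
V = 224742/11089 (V = -578/(-26) - 1675/853 = -578*(-1/26) - 1675*1/853 = 289/13 - 1675/853 = 224742/11089 ≈ 20.267)
(V - 359)*(3884 + F) = (224742/11089 - 359)*(3884 + 3069) = -3756209/11089*6953 = -26116921177/11089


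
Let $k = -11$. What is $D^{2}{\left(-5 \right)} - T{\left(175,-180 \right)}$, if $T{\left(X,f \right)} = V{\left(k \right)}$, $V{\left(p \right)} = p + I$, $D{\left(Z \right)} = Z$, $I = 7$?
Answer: $29$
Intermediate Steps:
$V{\left(p \right)} = 7 + p$ ($V{\left(p \right)} = p + 7 = 7 + p$)
$T{\left(X,f \right)} = -4$ ($T{\left(X,f \right)} = 7 - 11 = -4$)
$D^{2}{\left(-5 \right)} - T{\left(175,-180 \right)} = \left(-5\right)^{2} - -4 = 25 + 4 = 29$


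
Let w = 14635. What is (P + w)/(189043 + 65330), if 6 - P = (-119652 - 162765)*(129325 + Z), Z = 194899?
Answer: 13080912007/36339 ≈ 3.5997e+5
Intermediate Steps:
P = 91566369414 (P = 6 - (-119652 - 162765)*(129325 + 194899) = 6 - (-282417)*324224 = 6 - 1*(-91566369408) = 6 + 91566369408 = 91566369414)
(P + w)/(189043 + 65330) = (91566369414 + 14635)/(189043 + 65330) = 91566384049/254373 = 91566384049*(1/254373) = 13080912007/36339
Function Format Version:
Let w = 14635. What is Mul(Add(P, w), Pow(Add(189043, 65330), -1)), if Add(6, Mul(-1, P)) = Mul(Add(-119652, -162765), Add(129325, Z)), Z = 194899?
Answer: Rational(13080912007, 36339) ≈ 3.5997e+5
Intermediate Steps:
P = 91566369414 (P = Add(6, Mul(-1, Mul(Add(-119652, -162765), Add(129325, 194899)))) = Add(6, Mul(-1, Mul(-282417, 324224))) = Add(6, Mul(-1, -91566369408)) = Add(6, 91566369408) = 91566369414)
Mul(Add(P, w), Pow(Add(189043, 65330), -1)) = Mul(Add(91566369414, 14635), Pow(Add(189043, 65330), -1)) = Mul(91566384049, Pow(254373, -1)) = Mul(91566384049, Rational(1, 254373)) = Rational(13080912007, 36339)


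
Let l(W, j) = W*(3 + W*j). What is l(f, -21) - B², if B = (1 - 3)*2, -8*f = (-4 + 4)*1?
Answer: -16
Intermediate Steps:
f = 0 (f = -(-4 + 4)/8 = -0 = -⅛*0 = 0)
B = -4 (B = -2*2 = -4)
l(f, -21) - B² = 0*(3 + 0*(-21)) - 1*(-4)² = 0*(3 + 0) - 1*16 = 0*3 - 16 = 0 - 16 = -16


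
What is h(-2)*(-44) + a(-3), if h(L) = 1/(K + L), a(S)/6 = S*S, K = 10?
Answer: 97/2 ≈ 48.500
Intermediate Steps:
a(S) = 6*S² (a(S) = 6*(S*S) = 6*S²)
h(L) = 1/(10 + L)
h(-2)*(-44) + a(-3) = -44/(10 - 2) + 6*(-3)² = -44/8 + 6*9 = (⅛)*(-44) + 54 = -11/2 + 54 = 97/2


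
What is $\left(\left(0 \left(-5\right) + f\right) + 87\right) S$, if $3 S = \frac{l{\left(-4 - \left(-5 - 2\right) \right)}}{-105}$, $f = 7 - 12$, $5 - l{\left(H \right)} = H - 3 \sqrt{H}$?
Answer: $- \frac{164}{315} - \frac{82 \sqrt{3}}{105} \approx -1.8733$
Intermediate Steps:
$l{\left(H \right)} = 5 - H + 3 \sqrt{H}$ ($l{\left(H \right)} = 5 - \left(H - 3 \sqrt{H}\right) = 5 + \left(- H + 3 \sqrt{H}\right) = 5 - H + 3 \sqrt{H}$)
$f = -5$ ($f = 7 - 12 = -5$)
$S = - \frac{2}{315} - \frac{\sqrt{3}}{105}$ ($S = \frac{\left(5 - \left(-4 - \left(-5 - 2\right)\right) + 3 \sqrt{-4 - \left(-5 - 2\right)}\right) \frac{1}{-105}}{3} = \frac{\left(5 - \left(-4 - -7\right) + 3 \sqrt{-4 - -7}\right) \left(- \frac{1}{105}\right)}{3} = \frac{\left(5 - \left(-4 + 7\right) + 3 \sqrt{-4 + 7}\right) \left(- \frac{1}{105}\right)}{3} = \frac{\left(5 - 3 + 3 \sqrt{3}\right) \left(- \frac{1}{105}\right)}{3} = \frac{\left(2 + 3 \sqrt{3}\right) \left(- \frac{1}{105}\right)}{3} = \frac{- \frac{2}{105} - \frac{\sqrt{3}}{35}}{3} = - \frac{2}{315} - \frac{\sqrt{3}}{105} \approx -0.022845$)
$\left(\left(0 \left(-5\right) + f\right) + 87\right) S = \left(\left(0 \left(-5\right) - 5\right) + 87\right) \left(- \frac{2}{315} - \frac{\sqrt{3}}{105}\right) = \left(\left(0 - 5\right) + 87\right) \left(- \frac{2}{315} - \frac{\sqrt{3}}{105}\right) = \left(-5 + 87\right) \left(- \frac{2}{315} - \frac{\sqrt{3}}{105}\right) = 82 \left(- \frac{2}{315} - \frac{\sqrt{3}}{105}\right) = - \frac{164}{315} - \frac{82 \sqrt{3}}{105}$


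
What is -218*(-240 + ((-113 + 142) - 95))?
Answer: 66708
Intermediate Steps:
-218*(-240 + ((-113 + 142) - 95)) = -218*(-240 + (29 - 95)) = -218*(-240 - 66) = -218*(-306) = 66708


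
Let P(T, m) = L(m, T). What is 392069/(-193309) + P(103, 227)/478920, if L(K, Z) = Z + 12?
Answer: -37549490989/18515909256 ≈ -2.0280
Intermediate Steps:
L(K, Z) = 12 + Z
P(T, m) = 12 + T
392069/(-193309) + P(103, 227)/478920 = 392069/(-193309) + (12 + 103)/478920 = 392069*(-1/193309) + 115*(1/478920) = -392069/193309 + 23/95784 = -37549490989/18515909256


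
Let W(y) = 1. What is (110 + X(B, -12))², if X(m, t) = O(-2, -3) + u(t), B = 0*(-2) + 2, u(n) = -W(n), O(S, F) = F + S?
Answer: 10816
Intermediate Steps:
u(n) = -1 (u(n) = -1*1 = -1)
B = 2 (B = 0 + 2 = 2)
X(m, t) = -6 (X(m, t) = (-3 - 2) - 1 = -5 - 1 = -6)
(110 + X(B, -12))² = (110 - 6)² = 104² = 10816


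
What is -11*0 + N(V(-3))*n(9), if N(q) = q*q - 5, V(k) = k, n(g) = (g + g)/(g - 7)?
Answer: 36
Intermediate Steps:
n(g) = 2*g/(-7 + g) (n(g) = (2*g)/(-7 + g) = 2*g/(-7 + g))
N(q) = -5 + q**2 (N(q) = q**2 - 5 = -5 + q**2)
-11*0 + N(V(-3))*n(9) = -11*0 + (-5 + (-3)**2)*(2*9/(-7 + 9)) = 0 + (-5 + 9)*(2*9/2) = 0 + 4*(2*9*(1/2)) = 0 + 4*9 = 0 + 36 = 36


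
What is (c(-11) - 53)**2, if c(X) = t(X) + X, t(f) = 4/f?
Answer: 501264/121 ≈ 4142.7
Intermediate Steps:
c(X) = X + 4/X (c(X) = 4/X + X = X + 4/X)
(c(-11) - 53)**2 = ((-11 + 4/(-11)) - 53)**2 = ((-11 + 4*(-1/11)) - 53)**2 = ((-11 - 4/11) - 53)**2 = (-125/11 - 53)**2 = (-708/11)**2 = 501264/121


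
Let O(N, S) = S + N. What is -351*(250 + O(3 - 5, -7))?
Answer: -84591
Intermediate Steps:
O(N, S) = N + S
-351*(250 + O(3 - 5, -7)) = -351*(250 + ((3 - 5) - 7)) = -351*(250 + (-2 - 7)) = -351*(250 - 9) = -351*241 = -84591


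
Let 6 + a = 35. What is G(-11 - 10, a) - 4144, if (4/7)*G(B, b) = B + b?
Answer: -4130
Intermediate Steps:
a = 29 (a = -6 + 35 = 29)
G(B, b) = 7*B/4 + 7*b/4 (G(B, b) = 7*(B + b)/4 = 7*B/4 + 7*b/4)
G(-11 - 10, a) - 4144 = (7*(-11 - 10)/4 + (7/4)*29) - 4144 = ((7/4)*(-21) + 203/4) - 4144 = (-147/4 + 203/4) - 4144 = 14 - 4144 = -4130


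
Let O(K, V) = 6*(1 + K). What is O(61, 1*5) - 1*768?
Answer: -396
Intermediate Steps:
O(K, V) = 6 + 6*K
O(61, 1*5) - 1*768 = (6 + 6*61) - 1*768 = (6 + 366) - 768 = 372 - 768 = -396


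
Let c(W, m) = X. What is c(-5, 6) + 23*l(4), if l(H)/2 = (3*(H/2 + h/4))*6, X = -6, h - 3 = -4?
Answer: 1443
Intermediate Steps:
h = -1 (h = 3 - 4 = -1)
c(W, m) = -6
l(H) = -9 + 18*H (l(H) = 2*((3*(H/2 - 1/4))*6) = 2*((3*(H*(½) - 1*¼))*6) = 2*((3*(H/2 - ¼))*6) = 2*((3*(-¼ + H/2))*6) = 2*((-¾ + 3*H/2)*6) = 2*(-9/2 + 9*H) = -9 + 18*H)
c(-5, 6) + 23*l(4) = -6 + 23*(-9 + 18*4) = -6 + 23*(-9 + 72) = -6 + 23*63 = -6 + 1449 = 1443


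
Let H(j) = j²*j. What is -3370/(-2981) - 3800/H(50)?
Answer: 2049611/1863125 ≈ 1.1001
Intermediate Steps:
H(j) = j³
-3370/(-2981) - 3800/H(50) = -3370/(-2981) - 3800/(50³) = -3370*(-1/2981) - 3800/125000 = 3370/2981 - 3800*1/125000 = 3370/2981 - 19/625 = 2049611/1863125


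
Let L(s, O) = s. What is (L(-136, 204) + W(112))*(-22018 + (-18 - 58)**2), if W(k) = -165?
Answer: 4888842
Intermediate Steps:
(L(-136, 204) + W(112))*(-22018 + (-18 - 58)**2) = (-136 - 165)*(-22018 + (-18 - 58)**2) = -301*(-22018 + (-76)**2) = -301*(-22018 + 5776) = -301*(-16242) = 4888842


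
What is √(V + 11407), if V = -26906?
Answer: I*√15499 ≈ 124.49*I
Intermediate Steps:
√(V + 11407) = √(-26906 + 11407) = √(-15499) = I*√15499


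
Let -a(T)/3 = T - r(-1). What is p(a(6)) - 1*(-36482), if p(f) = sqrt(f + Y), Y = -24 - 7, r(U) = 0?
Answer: 36482 + 7*I ≈ 36482.0 + 7.0*I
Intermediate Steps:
a(T) = -3*T (a(T) = -3*(T - 1*0) = -3*(T + 0) = -3*T)
Y = -31
p(f) = sqrt(-31 + f) (p(f) = sqrt(f - 31) = sqrt(-31 + f))
p(a(6)) - 1*(-36482) = sqrt(-31 - 3*6) - 1*(-36482) = sqrt(-31 - 18) + 36482 = sqrt(-49) + 36482 = 7*I + 36482 = 36482 + 7*I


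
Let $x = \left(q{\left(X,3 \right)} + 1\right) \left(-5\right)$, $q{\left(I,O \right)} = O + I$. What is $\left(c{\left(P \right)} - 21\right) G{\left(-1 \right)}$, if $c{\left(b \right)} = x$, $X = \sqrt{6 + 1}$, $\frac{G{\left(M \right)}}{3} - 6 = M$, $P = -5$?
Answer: $-615 - 75 \sqrt{7} \approx -813.43$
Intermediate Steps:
$G{\left(M \right)} = 18 + 3 M$
$X = \sqrt{7} \approx 2.6458$
$q{\left(I,O \right)} = I + O$
$x = -20 - 5 \sqrt{7}$ ($x = \left(\left(\sqrt{7} + 3\right) + 1\right) \left(-5\right) = \left(\left(3 + \sqrt{7}\right) + 1\right) \left(-5\right) = \left(4 + \sqrt{7}\right) \left(-5\right) = -20 - 5 \sqrt{7} \approx -33.229$)
$c{\left(b \right)} = -20 - 5 \sqrt{7}$
$\left(c{\left(P \right)} - 21\right) G{\left(-1 \right)} = \left(\left(-20 - 5 \sqrt{7}\right) - 21\right) \left(18 + 3 \left(-1\right)\right) = \left(-41 - 5 \sqrt{7}\right) \left(18 - 3\right) = \left(-41 - 5 \sqrt{7}\right) 15 = -615 - 75 \sqrt{7}$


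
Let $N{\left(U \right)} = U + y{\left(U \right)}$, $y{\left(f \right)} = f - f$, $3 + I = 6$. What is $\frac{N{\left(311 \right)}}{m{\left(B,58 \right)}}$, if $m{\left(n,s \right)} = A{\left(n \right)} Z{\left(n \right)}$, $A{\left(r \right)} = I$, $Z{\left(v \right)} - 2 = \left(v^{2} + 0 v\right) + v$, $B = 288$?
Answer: $\frac{311}{249702} \approx 0.0012455$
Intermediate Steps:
$I = 3$ ($I = -3 + 6 = 3$)
$Z{\left(v \right)} = 2 + v + v^{2}$ ($Z{\left(v \right)} = 2 + \left(\left(v^{2} + 0 v\right) + v\right) = 2 + \left(\left(v^{2} + 0\right) + v\right) = 2 + \left(v^{2} + v\right) = 2 + \left(v + v^{2}\right) = 2 + v + v^{2}$)
$A{\left(r \right)} = 3$
$y{\left(f \right)} = 0$
$m{\left(n,s \right)} = 6 + 3 n + 3 n^{2}$ ($m{\left(n,s \right)} = 3 \left(2 + n + n^{2}\right) = 6 + 3 n + 3 n^{2}$)
$N{\left(U \right)} = U$ ($N{\left(U \right)} = U + 0 = U$)
$\frac{N{\left(311 \right)}}{m{\left(B,58 \right)}} = \frac{311}{6 + 3 \cdot 288 + 3 \cdot 288^{2}} = \frac{311}{6 + 864 + 3 \cdot 82944} = \frac{311}{6 + 864 + 248832} = \frac{311}{249702}$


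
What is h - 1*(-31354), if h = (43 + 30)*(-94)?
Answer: 24492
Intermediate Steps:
h = -6862 (h = 73*(-94) = -6862)
h - 1*(-31354) = -6862 - 1*(-31354) = -6862 + 31354 = 24492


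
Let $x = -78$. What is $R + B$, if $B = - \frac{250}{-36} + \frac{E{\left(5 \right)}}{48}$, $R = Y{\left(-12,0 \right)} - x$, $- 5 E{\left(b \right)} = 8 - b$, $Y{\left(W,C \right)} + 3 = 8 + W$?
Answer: $\frac{56111}{720} \approx 77.932$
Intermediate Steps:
$Y{\left(W,C \right)} = 5 + W$ ($Y{\left(W,C \right)} = -3 + \left(8 + W\right) = 5 + W$)
$E{\left(b \right)} = - \frac{8}{5} + \frac{b}{5}$ ($E{\left(b \right)} = - \frac{8 - b}{5} = - \frac{8}{5} + \frac{b}{5}$)
$R = 71$ ($R = \left(5 - 12\right) - -78 = -7 + 78 = 71$)
$B = \frac{4991}{720}$ ($B = - \frac{250}{-36} + \frac{- \frac{8}{5} + \frac{1}{5} \cdot 5}{48} = \left(-250\right) \left(- \frac{1}{36}\right) + \left(- \frac{8}{5} + 1\right) \frac{1}{48} = \frac{125}{18} - \frac{1}{80} = \frac{4991}{720} \approx 6.9319$)
$R + B = 71 + \frac{4991}{720} = \frac{56111}{720}$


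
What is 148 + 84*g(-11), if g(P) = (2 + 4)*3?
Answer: 1660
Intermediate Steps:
g(P) = 18 (g(P) = 6*3 = 18)
148 + 84*g(-11) = 148 + 84*18 = 148 + 1512 = 1660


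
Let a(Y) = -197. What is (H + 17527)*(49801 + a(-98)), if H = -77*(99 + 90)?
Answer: 147522296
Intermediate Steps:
H = -14553 (H = -77*189 = -14553)
(H + 17527)*(49801 + a(-98)) = (-14553 + 17527)*(49801 - 197) = 2974*49604 = 147522296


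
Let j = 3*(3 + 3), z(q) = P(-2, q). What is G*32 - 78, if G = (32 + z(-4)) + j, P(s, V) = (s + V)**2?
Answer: 2674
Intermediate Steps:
P(s, V) = (V + s)**2
z(q) = (-2 + q)**2 (z(q) = (q - 2)**2 = (-2 + q)**2)
j = 18 (j = 3*6 = 18)
G = 86 (G = (32 + (-2 - 4)**2) + 18 = (32 + (-6)**2) + 18 = (32 + 36) + 18 = 68 + 18 = 86)
G*32 - 78 = 86*32 - 78 = 2752 - 78 = 2674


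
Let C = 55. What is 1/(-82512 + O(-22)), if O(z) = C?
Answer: -1/82457 ≈ -1.2128e-5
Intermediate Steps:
O(z) = 55
1/(-82512 + O(-22)) = 1/(-82512 + 55) = 1/(-82457) = -1/82457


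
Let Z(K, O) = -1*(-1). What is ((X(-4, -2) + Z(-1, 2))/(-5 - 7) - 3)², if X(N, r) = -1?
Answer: 9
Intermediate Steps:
Z(K, O) = 1
((X(-4, -2) + Z(-1, 2))/(-5 - 7) - 3)² = ((-1 + 1)/(-5 - 7) - 3)² = (0/(-12) - 3)² = (0*(-1/12) - 3)² = (0 - 3)² = (-3)² = 9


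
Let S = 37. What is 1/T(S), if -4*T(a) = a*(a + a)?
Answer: -2/1369 ≈ -0.0014609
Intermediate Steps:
T(a) = -a²/2 (T(a) = -a*(a + a)/4 = -a*2*a/4 = -a²/2)
1/T(S) = 1/(-½*37²) = 1/(-½*1369) = 1/(-1369/2) = -2/1369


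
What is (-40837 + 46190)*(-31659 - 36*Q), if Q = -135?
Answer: -143455047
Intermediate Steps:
(-40837 + 46190)*(-31659 - 36*Q) = (-40837 + 46190)*(-31659 - 36*(-135)) = 5353*(-31659 + 4860) = 5353*(-26799) = -143455047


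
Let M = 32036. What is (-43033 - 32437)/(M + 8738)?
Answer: -37735/20387 ≈ -1.8509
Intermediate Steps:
(-43033 - 32437)/(M + 8738) = (-43033 - 32437)/(32036 + 8738) = -75470/40774 = -75470*1/40774 = -37735/20387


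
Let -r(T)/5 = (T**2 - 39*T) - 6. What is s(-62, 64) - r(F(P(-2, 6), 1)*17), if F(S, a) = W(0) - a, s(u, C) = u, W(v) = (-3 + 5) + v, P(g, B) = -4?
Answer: -1962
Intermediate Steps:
W(v) = 2 + v
F(S, a) = 2 - a (F(S, a) = (2 + 0) - a = 2 - a)
r(T) = 30 - 5*T**2 + 195*T (r(T) = -5*((T**2 - 39*T) - 6) = -5*(-6 + T**2 - 39*T) = 30 - 5*T**2 + 195*T)
s(-62, 64) - r(F(P(-2, 6), 1)*17) = -62 - (30 - 5*289*(2 - 1*1)**2 + 195*((2 - 1*1)*17)) = -62 - (30 - 5*289*(2 - 1)**2 + 195*((2 - 1)*17)) = -62 - (30 - 5*(1*17)**2 + 195*(1*17)) = -62 - (30 - 5*17**2 + 195*17) = -62 - (30 - 5*289 + 3315) = -62 - (30 - 1445 + 3315) = -62 - 1*1900 = -62 - 1900 = -1962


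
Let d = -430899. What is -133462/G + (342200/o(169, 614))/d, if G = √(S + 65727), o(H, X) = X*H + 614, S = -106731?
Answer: -17110/2248861881 + 66731*I*√1139/3417 ≈ -7.6083e-6 + 659.09*I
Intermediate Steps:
o(H, X) = 614 + H*X (o(H, X) = H*X + 614 = 614 + H*X)
G = 6*I*√1139 (G = √(-106731 + 65727) = √(-41004) = 6*I*√1139 ≈ 202.49*I)
-133462/G + (342200/o(169, 614))/d = -133462*(-I*√1139/6834) + (342200/(614 + 169*614))/(-430899) = -(-66731)*I*√1139/3417 + (342200/(614 + 103766))*(-1/430899) = 66731*I*√1139/3417 + (342200/104380)*(-1/430899) = 66731*I*√1139/3417 + (342200*(1/104380))*(-1/430899) = 66731*I*√1139/3417 + (17110/5219)*(-1/430899) = 66731*I*√1139/3417 - 17110/2248861881 = -17110/2248861881 + 66731*I*√1139/3417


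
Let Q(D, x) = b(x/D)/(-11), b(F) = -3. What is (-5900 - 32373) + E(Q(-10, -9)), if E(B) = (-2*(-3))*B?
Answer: -420985/11 ≈ -38271.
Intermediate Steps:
Q(D, x) = 3/11 (Q(D, x) = -3/(-11) = -3*(-1/11) = 3/11)
E(B) = 6*B
(-5900 - 32373) + E(Q(-10, -9)) = (-5900 - 32373) + 6*(3/11) = -38273 + 18/11 = -420985/11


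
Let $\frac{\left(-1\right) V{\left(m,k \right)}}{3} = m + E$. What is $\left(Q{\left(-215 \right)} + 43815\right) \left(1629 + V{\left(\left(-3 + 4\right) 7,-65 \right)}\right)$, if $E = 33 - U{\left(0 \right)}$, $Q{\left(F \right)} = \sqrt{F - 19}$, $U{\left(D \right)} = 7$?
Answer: $67036950 + 4590 i \sqrt{26} \approx 6.7037 \cdot 10^{7} + 23405.0 i$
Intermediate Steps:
$Q{\left(F \right)} = \sqrt{-19 + F}$
$E = 26$ ($E = 33 - 7 = 26$)
$V{\left(m,k \right)} = -78 - 3 m$ ($V{\left(m,k \right)} = - 3 \left(m + 26\right) = - 3 \left(26 + m\right) = -78 - 3 m$)
$\left(Q{\left(-215 \right)} + 43815\right) \left(1629 + V{\left(\left(-3 + 4\right) 7,-65 \right)}\right) = \left(\sqrt{-19 - 215} + 43815\right) \left(1629 - \left(78 + 3 \left(-3 + 4\right) 7\right)\right) = \left(\sqrt{-234} + 43815\right) \left(1629 - \left(78 + 3 \cdot 1 \cdot 7\right)\right) = \left(3 i \sqrt{26} + 43815\right) \left(1629 - 99\right) = \left(43815 + 3 i \sqrt{26}\right) \left(1629 - 99\right) = \left(43815 + 3 i \sqrt{26}\right) 1530 = 67036950 + 4590 i \sqrt{26}$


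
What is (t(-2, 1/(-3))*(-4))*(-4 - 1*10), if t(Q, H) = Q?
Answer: -112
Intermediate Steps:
(t(-2, 1/(-3))*(-4))*(-4 - 1*10) = (-2*(-4))*(-4 - 1*10) = 8*(-4 - 10) = 8*(-14) = -112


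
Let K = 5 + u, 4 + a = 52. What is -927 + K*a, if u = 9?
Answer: -255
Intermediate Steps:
a = 48 (a = -4 + 52 = 48)
K = 14 (K = 5 + 9 = 14)
-927 + K*a = -927 + 14*48 = -927 + 672 = -255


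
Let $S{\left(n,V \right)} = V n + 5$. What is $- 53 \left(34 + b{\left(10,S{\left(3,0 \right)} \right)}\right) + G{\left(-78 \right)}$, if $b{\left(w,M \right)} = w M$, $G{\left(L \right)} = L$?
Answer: $-4530$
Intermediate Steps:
$S{\left(n,V \right)} = 5 + V n$
$b{\left(w,M \right)} = M w$
$- 53 \left(34 + b{\left(10,S{\left(3,0 \right)} \right)}\right) + G{\left(-78 \right)} = - 53 \left(34 + \left(5 + 0 \cdot 3\right) 10\right) - 78 = - 53 \left(34 + \left(5 + 0\right) 10\right) - 78 = - 53 \left(34 + 5 \cdot 10\right) - 78 = - 53 \left(34 + 50\right) - 78 = \left(-53\right) 84 - 78 = -4452 - 78 = -4530$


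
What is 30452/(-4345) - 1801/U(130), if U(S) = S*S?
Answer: -104492829/14686100 ≈ -7.1151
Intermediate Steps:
U(S) = S**2
30452/(-4345) - 1801/U(130) = 30452/(-4345) - 1801/(130**2) = 30452*(-1/4345) - 1801/16900 = -30452/4345 - 1801*1/16900 = -30452/4345 - 1801/16900 = -104492829/14686100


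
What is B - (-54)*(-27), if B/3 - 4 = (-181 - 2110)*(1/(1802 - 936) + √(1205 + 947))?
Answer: -1259109/866 - 13746*√538 ≈ -3.2029e+5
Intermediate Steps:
B = 3519/866 - 13746*√538 (B = 12 + 3*((-181 - 2110)*(1/(1802 - 936) + √(1205 + 947))) = 12 + 3*(-2291*(1/866 + √2152)) = 12 + 3*(-2291*(1/866 + 2*√538)) = 12 + 3*(-2291/866 - 4582*√538) = 12 + (-6873/866 - 13746*√538) = 3519/866 - 13746*√538 ≈ -3.1883e+5)
B - (-54)*(-27) = (3519/866 - 13746*√538) - (-54)*(-27) = (3519/866 - 13746*√538) - 1*1458 = (3519/866 - 13746*√538) - 1458 = -1259109/866 - 13746*√538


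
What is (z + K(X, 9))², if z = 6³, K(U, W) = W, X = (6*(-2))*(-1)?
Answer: 50625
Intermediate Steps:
X = 12 (X = -12*(-1) = 12)
z = 216
(z + K(X, 9))² = (216 + 9)² = 225² = 50625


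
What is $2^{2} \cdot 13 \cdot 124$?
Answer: $6448$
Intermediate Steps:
$2^{2} \cdot 13 \cdot 124 = 4 \cdot 1612 = 6448$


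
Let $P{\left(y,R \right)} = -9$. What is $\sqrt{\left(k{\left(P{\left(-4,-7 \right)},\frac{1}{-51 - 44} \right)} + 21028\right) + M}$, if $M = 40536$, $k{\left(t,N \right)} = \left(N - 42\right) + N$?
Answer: $\frac{2 \sqrt{138808965}}{95} \approx 248.04$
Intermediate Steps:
$k{\left(t,N \right)} = -42 + 2 N$ ($k{\left(t,N \right)} = \left(-42 + N\right) + N = -42 + 2 N$)
$\sqrt{\left(k{\left(P{\left(-4,-7 \right)},\frac{1}{-51 - 44} \right)} + 21028\right) + M} = \sqrt{\left(\left(-42 + \frac{2}{-51 - 44}\right) + 21028\right) + 40536} = \sqrt{\left(\left(-42 + \frac{2}{-95}\right) + 21028\right) + 40536} = \sqrt{\left(\left(-42 + 2 \left(- \frac{1}{95}\right)\right) + 21028\right) + 40536} = \sqrt{\left(\left(-42 - \frac{2}{95}\right) + 21028\right) + 40536} = \sqrt{\left(- \frac{3992}{95} + 21028\right) + 40536} = \sqrt{\frac{1993668}{95} + 40536} = \sqrt{\frac{5844588}{95}} = \frac{2 \sqrt{138808965}}{95}$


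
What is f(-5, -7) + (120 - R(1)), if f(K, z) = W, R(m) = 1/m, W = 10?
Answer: 129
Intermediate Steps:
R(m) = 1/m
f(K, z) = 10
f(-5, -7) + (120 - R(1)) = 10 + (120 - 1/1) = 10 + (120 - 1*1) = 10 + (120 - 1) = 10 + 119 = 129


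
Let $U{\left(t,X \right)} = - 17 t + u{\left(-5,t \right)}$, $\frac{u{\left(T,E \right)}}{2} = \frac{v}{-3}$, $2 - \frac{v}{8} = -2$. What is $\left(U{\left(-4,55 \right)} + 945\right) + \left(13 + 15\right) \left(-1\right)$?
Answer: $\frac{2891}{3} \approx 963.67$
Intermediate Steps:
$v = 32$ ($v = 16 - -16 = 16 + 16 = 32$)
$u{\left(T,E \right)} = - \frac{64}{3}$ ($u{\left(T,E \right)} = 2 \frac{32}{-3} = 2 \cdot 32 \left(- \frac{1}{3}\right) = 2 \left(- \frac{32}{3}\right) = - \frac{64}{3}$)
$U{\left(t,X \right)} = - \frac{64}{3} - 17 t$ ($U{\left(t,X \right)} = - 17 t - \frac{64}{3} = - \frac{64}{3} - 17 t$)
$\left(U{\left(-4,55 \right)} + 945\right) + \left(13 + 15\right) \left(-1\right) = \left(\left(- \frac{64}{3} - -68\right) + 945\right) + \left(13 + 15\right) \left(-1\right) = \left(\left(- \frac{64}{3} + 68\right) + 945\right) + 28 \left(-1\right) = \left(\frac{140}{3} + 945\right) - 28 = \frac{2975}{3} - 28 = \frac{2891}{3}$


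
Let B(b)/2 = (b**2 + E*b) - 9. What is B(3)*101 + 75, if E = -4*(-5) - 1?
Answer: 11589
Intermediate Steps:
E = 19 (E = 20 - 1 = 19)
B(b) = -18 + 2*b**2 + 38*b (B(b) = 2*((b**2 + 19*b) - 9) = 2*(-9 + b**2 + 19*b) = -18 + 2*b**2 + 38*b)
B(3)*101 + 75 = (-18 + 2*3**2 + 38*3)*101 + 75 = (-18 + 2*9 + 114)*101 + 75 = (-18 + 18 + 114)*101 + 75 = 114*101 + 75 = 11514 + 75 = 11589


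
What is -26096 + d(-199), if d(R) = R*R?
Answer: 13505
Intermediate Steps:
d(R) = R²
-26096 + d(-199) = -26096 + (-199)² = -26096 + 39601 = 13505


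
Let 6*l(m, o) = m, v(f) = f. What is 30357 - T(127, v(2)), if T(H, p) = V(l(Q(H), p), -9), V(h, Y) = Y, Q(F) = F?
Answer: 30366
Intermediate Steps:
l(m, o) = m/6
T(H, p) = -9
30357 - T(127, v(2)) = 30357 - 1*(-9) = 30357 + 9 = 30366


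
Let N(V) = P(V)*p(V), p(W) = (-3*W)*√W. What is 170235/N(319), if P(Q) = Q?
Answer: -56745*√319/32461759 ≈ -0.031221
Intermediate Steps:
p(W) = -3*W^(3/2)
N(V) = -3*V^(5/2) (N(V) = V*(-3*V^(3/2)) = -3*V^(5/2))
170235/N(319) = 170235/((-305283*√319)) = 170235*(-√319/97385277) = -56745*√319/32461759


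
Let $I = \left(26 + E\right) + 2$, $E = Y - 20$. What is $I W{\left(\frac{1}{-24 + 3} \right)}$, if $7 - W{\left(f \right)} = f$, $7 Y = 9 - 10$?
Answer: $\frac{8140}{147} \approx 55.374$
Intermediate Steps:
$Y = - \frac{1}{7}$ ($Y = \frac{9 - 10}{7} = \frac{1}{7} \left(-1\right) = - \frac{1}{7} \approx -0.14286$)
$E = - \frac{141}{7}$ ($E = - \frac{1}{7} - 20 = - \frac{141}{7} \approx -20.143$)
$W{\left(f \right)} = 7 - f$
$I = \frac{55}{7}$ ($I = \left(26 - \frac{141}{7}\right) + 2 = \frac{41}{7} + 2 = \frac{55}{7} \approx 7.8571$)
$I W{\left(\frac{1}{-24 + 3} \right)} = \frac{55 \left(7 - \frac{1}{-24 + 3}\right)}{7} = \frac{55 \left(7 - \frac{1}{-21}\right)}{7} = \frac{55 \left(7 - - \frac{1}{21}\right)}{7} = \frac{55 \left(7 + \frac{1}{21}\right)}{7} = \frac{55}{7} \cdot \frac{148}{21} = \frac{8140}{147}$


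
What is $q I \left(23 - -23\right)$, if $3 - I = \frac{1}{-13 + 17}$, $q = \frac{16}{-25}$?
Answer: $- \frac{2024}{25} \approx -80.96$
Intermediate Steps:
$q = - \frac{16}{25}$ ($q = 16 \left(- \frac{1}{25}\right) = - \frac{16}{25} \approx -0.64$)
$I = \frac{11}{4}$ ($I = 3 - \frac{1}{-13 + 17} = 3 - \frac{1}{4} = \frac{11}{4} \approx 2.75$)
$q I \left(23 - -23\right) = \left(- \frac{16}{25}\right) \frac{11}{4} \left(23 - -23\right) = - \frac{44 \left(23 + 23\right)}{25} = \left(- \frac{44}{25}\right) 46 = - \frac{2024}{25}$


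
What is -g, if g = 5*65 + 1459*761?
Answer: -1110624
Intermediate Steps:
g = 1110624 (g = 325 + 1110299 = 1110624)
-g = -1*1110624 = -1110624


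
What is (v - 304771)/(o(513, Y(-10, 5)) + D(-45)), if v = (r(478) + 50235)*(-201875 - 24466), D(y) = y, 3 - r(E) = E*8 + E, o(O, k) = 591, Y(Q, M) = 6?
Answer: -10397504947/546 ≈ -1.9043e+7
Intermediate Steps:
r(E) = 3 - 9*E (r(E) = 3 - (E*8 + E) = 3 - (8*E + E) = 3 - 9*E)
v = -10397200176 (v = ((3 - 9*478) + 50235)*(-201875 - 24466) = ((3 - 4302) + 50235)*(-226341) = (-4299 + 50235)*(-226341) = 45936*(-226341) = -10397200176)
(v - 304771)/(o(513, Y(-10, 5)) + D(-45)) = (-10397200176 - 304771)/(591 - 45) = -10397504947/546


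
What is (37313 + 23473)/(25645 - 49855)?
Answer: -3377/1345 ≈ -2.5108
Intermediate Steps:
(37313 + 23473)/(25645 - 49855) = 60786/(-24210) = 60786*(-1/24210) = -3377/1345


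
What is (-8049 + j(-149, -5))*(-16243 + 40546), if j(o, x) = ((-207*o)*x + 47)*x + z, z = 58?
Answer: 18539519247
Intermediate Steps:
j(o, x) = 58 + x*(47 - 207*o*x) (j(o, x) = ((-207*o)*x + 47)*x + 58 = (-207*o*x + 47)*x + 58 = (47 - 207*o*x)*x + 58 = x*(47 - 207*o*x) + 58 = 58 + x*(47 - 207*o*x))
(-8049 + j(-149, -5))*(-16243 + 40546) = (-8049 + (58 + 47*(-5) - 207*(-149)*(-5)²))*(-16243 + 40546) = (-8049 + (58 - 235 - 207*(-149)*25))*24303 = (-8049 + (58 - 235 + 771075))*24303 = (-8049 + 770898)*24303 = 762849*24303 = 18539519247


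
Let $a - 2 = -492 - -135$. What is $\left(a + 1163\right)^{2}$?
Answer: $652864$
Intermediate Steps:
$a = -355$ ($a = 2 - 357 = -355$)
$\left(a + 1163\right)^{2} = \left(-355 + 1163\right)^{2} = 808^{2} = 652864$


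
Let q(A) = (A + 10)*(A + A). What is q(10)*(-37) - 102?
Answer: -14902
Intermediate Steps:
q(A) = 2*A*(10 + A) (q(A) = (10 + A)*(2*A) = 2*A*(10 + A))
q(10)*(-37) - 102 = (2*10*(10 + 10))*(-37) - 102 = (2*10*20)*(-37) - 102 = 400*(-37) - 102 = -14800 - 102 = -14902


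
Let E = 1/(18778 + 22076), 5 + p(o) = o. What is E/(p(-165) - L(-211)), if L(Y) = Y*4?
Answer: 1/27535596 ≈ 3.6317e-8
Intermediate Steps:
p(o) = -5 + o
L(Y) = 4*Y
E = 1/40854 ≈ 2.4477e-5
E/(p(-165) - L(-211)) = 1/(40854*((-5 - 165) - 4*(-211))) = 1/(40854*(-170 - 1*(-844))) = 1/(40854*(-170 + 844)) = (1/40854)/674 = (1/40854)*(1/674) = 1/27535596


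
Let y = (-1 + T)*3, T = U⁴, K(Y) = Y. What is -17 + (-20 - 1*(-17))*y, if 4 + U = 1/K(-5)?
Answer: -1755329/625 ≈ -2808.5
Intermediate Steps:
U = -21/5 (U = -4 + 1/(-5) = -4 - ⅕ = -21/5 ≈ -4.2000)
T = 194481/625 (T = (-21/5)⁴ = 194481/625 ≈ 311.17)
y = 581568/625 (y = (-1 + 194481/625)*3 = (193856/625)*3 = 581568/625 ≈ 930.51)
-17 + (-20 - 1*(-17))*y = -17 + (-20 - 1*(-17))*(581568/625) = -17 + (-20 + 17)*(581568/625) = -17 - 3*581568/625 = -17 - 1744704/625 = -1755329/625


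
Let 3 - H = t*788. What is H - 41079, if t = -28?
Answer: -19012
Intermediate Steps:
H = 22067 (H = 3 - (-28)*788 = 3 - 1*(-22064) = 3 + 22064 = 22067)
H - 41079 = 22067 - 41079 = -19012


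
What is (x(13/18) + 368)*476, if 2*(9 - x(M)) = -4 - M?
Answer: 1625183/9 ≈ 1.8058e+5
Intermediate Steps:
x(M) = 11 + M/2 (x(M) = 9 - (-4 - M)/2 = 9 + (2 + M/2) = 11 + M/2)
(x(13/18) + 368)*476 = ((11 + (13/18)/2) + 368)*476 = ((11 + (13*(1/18))/2) + 368)*476 = ((11 + (½)*(13/18)) + 368)*476 = ((11 + 13/36) + 368)*476 = (409/36 + 368)*476 = (13657/36)*476 = 1625183/9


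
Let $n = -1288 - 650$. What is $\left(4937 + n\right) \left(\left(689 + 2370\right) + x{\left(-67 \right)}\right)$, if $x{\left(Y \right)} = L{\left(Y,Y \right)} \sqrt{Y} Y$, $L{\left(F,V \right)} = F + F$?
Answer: $9173941 + 26925022 i \sqrt{67} \approx 9.1739 \cdot 10^{6} + 2.2039 \cdot 10^{8} i$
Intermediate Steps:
$L{\left(F,V \right)} = 2 F$
$x{\left(Y \right)} = 2 Y^{\frac{5}{2}}$ ($x{\left(Y \right)} = 2 Y \sqrt{Y} Y = 2 Y^{\frac{3}{2}} Y = 2 Y^{\frac{5}{2}}$)
$n = -1938$
$\left(4937 + n\right) \left(\left(689 + 2370\right) + x{\left(-67 \right)}\right) = \left(4937 - 1938\right) \left(\left(689 + 2370\right) + 2 \left(-67\right)^{\frac{5}{2}}\right) = 2999 \left(3059 + 2 \cdot 4489 i \sqrt{67}\right) = 2999 \left(3059 + 8978 i \sqrt{67}\right) = 9173941 + 26925022 i \sqrt{67}$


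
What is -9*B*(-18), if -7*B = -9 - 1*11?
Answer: 3240/7 ≈ 462.86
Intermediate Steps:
B = 20/7 (B = -(-9 - 1*11)/7 = -(-9 - 11)/7 = -1/7*(-20) = 20/7 ≈ 2.8571)
-9*B*(-18) = -9*20/7*(-18) = -180/7*(-18) = 3240/7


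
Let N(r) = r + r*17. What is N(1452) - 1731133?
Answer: -1704997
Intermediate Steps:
N(r) = 18*r (N(r) = r + 17*r = 18*r)
N(1452) - 1731133 = 18*1452 - 1731133 = 26136 - 1731133 = -1704997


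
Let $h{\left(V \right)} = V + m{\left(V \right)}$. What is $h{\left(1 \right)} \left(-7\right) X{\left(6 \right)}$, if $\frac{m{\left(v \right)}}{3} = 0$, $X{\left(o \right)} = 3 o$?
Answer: $-126$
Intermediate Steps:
$m{\left(v \right)} = 0$ ($m{\left(v \right)} = 3 \cdot 0 = 0$)
$h{\left(V \right)} = V$ ($h{\left(V \right)} = V + 0 = V$)
$h{\left(1 \right)} \left(-7\right) X{\left(6 \right)} = 1 \left(-7\right) 3 \cdot 6 = \left(-7\right) 18 = -126$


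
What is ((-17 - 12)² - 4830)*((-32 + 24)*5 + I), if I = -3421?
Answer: 13805929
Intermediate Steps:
((-17 - 12)² - 4830)*((-32 + 24)*5 + I) = ((-17 - 12)² - 4830)*((-32 + 24)*5 - 3421) = ((-29)² - 4830)*(-8*5 - 3421) = (841 - 4830)*(-40 - 3421) = -3989*(-3461) = 13805929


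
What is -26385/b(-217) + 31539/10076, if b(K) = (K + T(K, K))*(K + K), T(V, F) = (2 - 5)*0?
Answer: 1352212341/474468764 ≈ 2.8499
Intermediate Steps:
T(V, F) = 0 (T(V, F) = -3*0 = 0)
b(K) = 2*K² (b(K) = (K + 0)*(K + K) = K*(2*K) = 2*K²)
-26385/b(-217) + 31539/10076 = -26385/(2*(-217)²) + 31539/10076 = -26385/(2*47089) + 31539*(1/10076) = -26385/94178 + 31539/10076 = 1352212341/474468764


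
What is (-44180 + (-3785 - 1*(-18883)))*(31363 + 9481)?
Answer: -1187825208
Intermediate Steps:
(-44180 + (-3785 - 1*(-18883)))*(31363 + 9481) = (-44180 + (-3785 + 18883))*40844 = (-44180 + 15098)*40844 = -29082*40844 = -1187825208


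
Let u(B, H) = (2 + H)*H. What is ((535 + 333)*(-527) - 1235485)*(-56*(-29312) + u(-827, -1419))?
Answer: -6182877611595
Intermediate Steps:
u(B, H) = H*(2 + H)
((535 + 333)*(-527) - 1235485)*(-56*(-29312) + u(-827, -1419)) = ((535 + 333)*(-527) - 1235485)*(-56*(-29312) - 1419*(2 - 1419)) = (868*(-527) - 1235485)*(1641472 - 1419*(-1417)) = (-457436 - 1235485)*(1641472 + 2010723) = -1692921*3652195 = -6182877611595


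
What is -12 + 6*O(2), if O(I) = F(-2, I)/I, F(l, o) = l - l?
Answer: -12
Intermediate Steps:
F(l, o) = 0
O(I) = 0 (O(I) = 0/I = 0)
-12 + 6*O(2) = -12 + 6*0 = -12 + 0 = -12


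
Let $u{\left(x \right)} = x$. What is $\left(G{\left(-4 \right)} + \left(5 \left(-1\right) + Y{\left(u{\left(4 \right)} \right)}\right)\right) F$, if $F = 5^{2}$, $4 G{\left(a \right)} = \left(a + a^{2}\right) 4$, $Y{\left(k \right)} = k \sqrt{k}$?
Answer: $375$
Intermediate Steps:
$Y{\left(k \right)} = k^{\frac{3}{2}}$
$G{\left(a \right)} = a + a^{2}$ ($G{\left(a \right)} = \frac{\left(a + a^{2}\right) 4}{4} = \frac{4 a + 4 a^{2}}{4} = a + a^{2}$)
$F = 25$
$\left(G{\left(-4 \right)} + \left(5 \left(-1\right) + Y{\left(u{\left(4 \right)} \right)}\right)\right) F = \left(- 4 \left(1 - 4\right) + \left(5 \left(-1\right) + 4^{\frac{3}{2}}\right)\right) 25 = \left(\left(-4\right) \left(-3\right) + \left(-5 + 8\right)\right) 25 = \left(12 + 3\right) 25 = 15 \cdot 25 = 375$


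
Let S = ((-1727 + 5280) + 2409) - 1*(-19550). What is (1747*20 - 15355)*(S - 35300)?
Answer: -191697980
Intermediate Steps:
S = 25512 (S = (3553 + 2409) + 19550 = 5962 + 19550 = 25512)
(1747*20 - 15355)*(S - 35300) = (1747*20 - 15355)*(25512 - 35300) = (34940 - 15355)*(-9788) = 19585*(-9788) = -191697980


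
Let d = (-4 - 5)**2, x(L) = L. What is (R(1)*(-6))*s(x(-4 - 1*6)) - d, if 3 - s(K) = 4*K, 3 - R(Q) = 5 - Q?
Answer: 177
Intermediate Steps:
R(Q) = -2 + Q (R(Q) = 3 - (5 - Q) = 3 + (-5 + Q) = -2 + Q)
d = 81 (d = (-9)**2 = 81)
s(K) = 3 - 4*K
(R(1)*(-6))*s(x(-4 - 1*6)) - d = ((-2 + 1)*(-6))*(3 - 4*(-4 - 1*6)) - 1*81 = (-1*(-6))*(3 - 4*(-4 - 6)) - 81 = 6*(3 - 4*(-10)) - 81 = 6*(3 + 40) - 81 = 6*43 - 81 = 258 - 81 = 177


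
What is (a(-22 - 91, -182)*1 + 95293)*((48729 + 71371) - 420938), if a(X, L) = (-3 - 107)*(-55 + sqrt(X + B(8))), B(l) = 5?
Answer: -30487825434 + 198553080*I*sqrt(3) ≈ -3.0488e+10 + 3.439e+8*I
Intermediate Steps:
a(X, L) = 6050 - 110*sqrt(5 + X) (a(X, L) = (-3 - 107)*(-55 + sqrt(X + 5)) = -110*(-55 + sqrt(5 + X)) = 6050 - 110*sqrt(5 + X))
(a(-22 - 91, -182)*1 + 95293)*((48729 + 71371) - 420938) = ((6050 - 110*sqrt(5 + (-22 - 91)))*1 + 95293)*((48729 + 71371) - 420938) = ((6050 - 110*sqrt(5 - 113))*1 + 95293)*(120100 - 420938) = ((6050 - 660*I*sqrt(3))*1 + 95293)*(-300838) = ((6050 - 660*I*sqrt(3)) + 95293)*(-300838) = (101343 - 660*I*sqrt(3))*(-300838) = -30487825434 + 198553080*I*sqrt(3)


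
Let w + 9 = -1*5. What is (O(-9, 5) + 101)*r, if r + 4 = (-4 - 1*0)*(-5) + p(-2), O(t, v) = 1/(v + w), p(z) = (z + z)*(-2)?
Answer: 7264/3 ≈ 2421.3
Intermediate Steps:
w = -14 (w = -9 - 1*5 = -9 - 5 = -14)
p(z) = -4*z (p(z) = (2*z)*(-2) = -4*z)
O(t, v) = 1/(-14 + v) (O(t, v) = 1/(v - 14) = 1/(-14 + v))
r = 24 (r = -4 + ((-4 - 1*0)*(-5) - 4*(-2)) = -4 + ((-4 + 0)*(-5) + 8) = -4 + (-4*(-5) + 8) = -4 + (20 + 8) = -4 + 28 = 24)
(O(-9, 5) + 101)*r = (1/(-14 + 5) + 101)*24 = (1/(-9) + 101)*24 = (-1/9 + 101)*24 = (908/9)*24 = 7264/3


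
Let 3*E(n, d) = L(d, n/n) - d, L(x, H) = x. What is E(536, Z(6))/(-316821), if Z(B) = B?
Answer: 0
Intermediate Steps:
E(n, d) = 0 (E(n, d) = (d - d)/3 = (⅓)*0 = 0)
E(536, Z(6))/(-316821) = 0/(-316821) = 0*(-1/316821) = 0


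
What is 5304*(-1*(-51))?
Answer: 270504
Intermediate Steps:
5304*(-1*(-51)) = 5304*51 = 270504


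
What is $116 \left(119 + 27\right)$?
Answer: $16936$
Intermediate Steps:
$116 \left(119 + 27\right) = 116 \cdot 146 = 16936$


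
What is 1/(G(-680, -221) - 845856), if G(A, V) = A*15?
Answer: -1/856056 ≈ -1.1681e-6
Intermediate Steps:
G(A, V) = 15*A
1/(G(-680, -221) - 845856) = 1/(15*(-680) - 845856) = 1/(-10200 - 845856) = 1/(-856056) = -1/856056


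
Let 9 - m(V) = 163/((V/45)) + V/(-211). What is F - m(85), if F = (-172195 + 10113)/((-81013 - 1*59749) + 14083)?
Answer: 35520596445/454397573 ≈ 78.171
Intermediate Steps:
m(V) = 9 - 7335/V + V/211 (m(V) = 9 - (163/((V/45)) + V/(-211)) = 9 - (163/((V*(1/45))) + V*(-1/211)) = 9 - (163/((V/45)) - V/211) = 9 - (163*(45/V) - V/211) = 9 - (7335/V - V/211) = 9 + (-7335/V + V/211) = 9 - 7335/V + V/211)
F = 162082/126679 (F = -162082/((-81013 - 59749) + 14083) = -162082/(-140762 + 14083) = -162082/(-126679) = -162082*(-1/126679) = 162082/126679 ≈ 1.2795)
F - m(85) = 162082/126679 - (9 - 7335/85 + (1/211)*85) = 162082/126679 - (9 - 7335*1/85 + 85/211) = 162082/126679 - (9 - 1467/17 + 85/211) = 162082/126679 - 1*(-275809/3587) = 162082/126679 + 275809/3587 = 35520596445/454397573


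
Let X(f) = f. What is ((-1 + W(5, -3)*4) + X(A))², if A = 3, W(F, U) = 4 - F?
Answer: 4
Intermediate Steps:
((-1 + W(5, -3)*4) + X(A))² = ((-1 + (4 - 1*5)*4) + 3)² = ((-1 + (4 - 5)*4) + 3)² = ((-1 - 1*4) + 3)² = ((-1 - 4) + 3)² = (-5 + 3)² = (-2)² = 4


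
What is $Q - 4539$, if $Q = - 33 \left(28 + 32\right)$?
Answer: $-6519$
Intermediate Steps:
$Q = -1980$ ($Q = \left(-33\right) 60 = -1980$)
$Q - 4539 = -1980 - 4539 = -6519$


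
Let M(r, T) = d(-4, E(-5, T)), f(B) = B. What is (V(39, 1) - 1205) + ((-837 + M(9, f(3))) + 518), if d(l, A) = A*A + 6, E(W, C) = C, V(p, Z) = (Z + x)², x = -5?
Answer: -1493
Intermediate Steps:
V(p, Z) = (-5 + Z)² (V(p, Z) = (Z - 5)² = (-5 + Z)²)
d(l, A) = 6 + A² (d(l, A) = A² + 6 = 6 + A²)
M(r, T) = 6 + T²
(V(39, 1) - 1205) + ((-837 + M(9, f(3))) + 518) = ((-5 + 1)² - 1205) + ((-837 + (6 + 3²)) + 518) = ((-4)² - 1205) + ((-837 + (6 + 9)) + 518) = (16 - 1205) + ((-837 + 15) + 518) = -1189 + (-822 + 518) = -1189 - 304 = -1493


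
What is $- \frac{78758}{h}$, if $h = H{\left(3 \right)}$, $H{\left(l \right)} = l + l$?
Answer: $- \frac{39379}{3} \approx -13126.0$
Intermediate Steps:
$H{\left(l \right)} = 2 l$
$h = 6$ ($h = 2 \cdot 3 = 6$)
$- \frac{78758}{h} = - \frac{78758}{6} = \left(-78758\right) \frac{1}{6} = - \frac{39379}{3}$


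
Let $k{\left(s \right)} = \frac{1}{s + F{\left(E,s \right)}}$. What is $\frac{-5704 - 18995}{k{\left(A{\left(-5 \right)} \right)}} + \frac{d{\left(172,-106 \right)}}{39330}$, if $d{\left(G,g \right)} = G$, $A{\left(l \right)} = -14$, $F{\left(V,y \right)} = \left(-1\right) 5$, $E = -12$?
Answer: $\frac{9228410951}{19665} \approx 4.6928 \cdot 10^{5}$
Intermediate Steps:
$F{\left(V,y \right)} = -5$
$k{\left(s \right)} = \frac{1}{-5 + s}$ ($k{\left(s \right)} = \frac{1}{s - 5} = \frac{1}{-5 + s}$)
$\frac{-5704 - 18995}{k{\left(A{\left(-5 \right)} \right)}} + \frac{d{\left(172,-106 \right)}}{39330} = \frac{-5704 - 18995}{\frac{1}{-5 - 14}} + \frac{172}{39330} = \frac{-5704 - 18995}{\frac{1}{-19}} + 172 \cdot \frac{1}{39330} = - \frac{24699}{- \frac{1}{19}} + \frac{86}{19665} = \left(-24699\right) \left(-19\right) + \frac{86}{19665} = 469281 + \frac{86}{19665} = \frac{9228410951}{19665}$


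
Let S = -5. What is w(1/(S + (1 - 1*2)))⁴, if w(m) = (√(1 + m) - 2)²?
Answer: (12 - √30)⁸/1679616 ≈ 1.9510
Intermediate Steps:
w(m) = (-2 + √(1 + m))²
w(1/(S + (1 - 1*2)))⁴ = ((-2 + √(1 + 1/(-5 + (1 - 1*2))))²)⁴ = ((-2 + √(1 + 1/(-5 + (1 - 2))))²)⁴ = ((-2 + √(1 + 1/(-5 - 1)))²)⁴ = ((-2 + √(1 + 1/(-6)))²)⁴ = ((-2 + √(1 - ⅙))²)⁴ = ((-2 + √(⅚))²)⁴ = ((-2 + √30/6)²)⁴ = (-2 + √30/6)⁸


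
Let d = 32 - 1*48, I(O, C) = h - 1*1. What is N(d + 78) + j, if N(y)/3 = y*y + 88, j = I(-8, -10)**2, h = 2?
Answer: 11797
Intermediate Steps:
I(O, C) = 1 (I(O, C) = 2 - 1*1 = 2 - 1 = 1)
d = -16 (d = 32 - 48 = -16)
j = 1 (j = 1**2 = 1)
N(y) = 264 + 3*y**2 (N(y) = 3*(y*y + 88) = 3*(y**2 + 88) = 3*(88 + y**2) = 264 + 3*y**2)
N(d + 78) + j = (264 + 3*(-16 + 78)**2) + 1 = (264 + 3*62**2) + 1 = (264 + 3*3844) + 1 = (264 + 11532) + 1 = 11796 + 1 = 11797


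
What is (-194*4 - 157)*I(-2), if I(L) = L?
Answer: 1866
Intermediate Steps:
(-194*4 - 157)*I(-2) = (-194*4 - 157)*(-2) = (-776 - 157)*(-2) = -933*(-2) = 1866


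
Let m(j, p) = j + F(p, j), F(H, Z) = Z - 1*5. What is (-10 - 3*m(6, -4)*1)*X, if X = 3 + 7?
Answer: -310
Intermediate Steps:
F(H, Z) = -5 + Z (F(H, Z) = Z - 5 = -5 + Z)
m(j, p) = -5 + 2*j (m(j, p) = j + (-5 + j) = -5 + 2*j)
X = 10
(-10 - 3*m(6, -4)*1)*X = (-10 - 3*(-5 + 2*6)*1)*10 = (-10 - 3*(-5 + 12)*1)*10 = (-10 - 3*7*1)*10 = (-10 - 21*1)*10 = (-10 - 21)*10 = -31*10 = -310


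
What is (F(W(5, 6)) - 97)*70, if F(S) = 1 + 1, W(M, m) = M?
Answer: -6650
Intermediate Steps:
F(S) = 2
(F(W(5, 6)) - 97)*70 = (2 - 97)*70 = -95*70 = -6650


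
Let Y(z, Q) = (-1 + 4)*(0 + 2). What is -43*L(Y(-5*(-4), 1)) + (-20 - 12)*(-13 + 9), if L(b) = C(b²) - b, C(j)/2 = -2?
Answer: 558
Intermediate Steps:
C(j) = -4 (C(j) = 2*(-2) = -4)
Y(z, Q) = 6 (Y(z, Q) = 3*2 = 6)
L(b) = -4 - b
-43*L(Y(-5*(-4), 1)) + (-20 - 12)*(-13 + 9) = -43*(-4 - 1*6) + (-20 - 12)*(-13 + 9) = -43*(-4 - 6) - 32*(-4) = -43*(-10) + 128 = 430 + 128 = 558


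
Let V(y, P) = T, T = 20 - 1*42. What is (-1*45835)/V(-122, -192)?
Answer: 45835/22 ≈ 2083.4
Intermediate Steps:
T = -22 (T = 20 - 42 = -22)
V(y, P) = -22
(-1*45835)/V(-122, -192) = -1*45835/(-22) = -45835*(-1/22) = 45835/22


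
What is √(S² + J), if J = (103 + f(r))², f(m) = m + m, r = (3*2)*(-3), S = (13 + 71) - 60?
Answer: √5065 ≈ 71.169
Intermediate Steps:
S = 24 (S = 84 - 60 = 24)
r = -18 (r = 6*(-3) = -18)
f(m) = 2*m
J = 4489 (J = (103 + 2*(-18))² = (103 - 36)² = 67² = 4489)
√(S² + J) = √(24² + 4489) = √(576 + 4489) = √5065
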